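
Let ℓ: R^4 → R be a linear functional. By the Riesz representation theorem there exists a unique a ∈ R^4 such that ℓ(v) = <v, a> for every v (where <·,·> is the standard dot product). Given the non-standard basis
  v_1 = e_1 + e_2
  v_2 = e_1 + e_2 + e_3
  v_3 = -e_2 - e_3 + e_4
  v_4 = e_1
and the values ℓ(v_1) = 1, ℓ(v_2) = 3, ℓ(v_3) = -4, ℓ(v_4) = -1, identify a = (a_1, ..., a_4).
a = (-1, 2, 2, 0)

Write a = (a_1, ..., a_4) in the standard basis. For each basis vector v_i, ℓ(v_i) = <v_i, a> is a linear equation in the a_j's. Collect the n equations into a matrix system V a = ℓ, where row i of V is v_i (expressed in the standard basis). Since V is invertible (lower-triangular with 1s on the diagonal, up to permutation), solve by back-substitution:
  V =
[[1, 1, 0, 0],
 [1, 1, 1, 0],
 [0, -1, -1, 1],
 [1, 0, 0, 0]]
  V a = (1, 3, -4, -1)
Solving gives a = (-1, 2, 2, 0).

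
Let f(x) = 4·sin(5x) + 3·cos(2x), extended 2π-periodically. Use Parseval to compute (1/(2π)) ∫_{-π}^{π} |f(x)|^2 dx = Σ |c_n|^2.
Σ |c_n|^2 = 25/2

Expand |f|^2 and use orthogonality of {sin(nx), cos(mx)} on [-π, π]:
  ∫_{-π}^{π} sin(nx)^2 dx = π, ∫ cos(mx)^2 dx = π, and cross terms integrate to 0.
So ∫_{-π}^{π} f(x)^2 dx = 4^2 · π + 3^2 · π = (16 + 9)π.
Divide by 2π: (16 + 9)/2 = 25/2.
By Parseval, this equals Σ |c_n|^2.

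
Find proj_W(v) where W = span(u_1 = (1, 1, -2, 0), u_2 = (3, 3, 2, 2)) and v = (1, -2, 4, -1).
proj_W(v) = (-33/38, -33/38, 69/19, 9/19)

Set up U = [u_1 | ... | u_2] ∈ R^(4×2). The projector onto W = col(U) is P = U (U^T U)^(-1) U^T.
Compute U^T U =
  [6, 2]
  [2, 26],
and U^T v = (-9, 3).
Solve U^T U · c = U^T v for the coefficients: c = (-30/19, 9/38). The projection is proj_W(v) = U c.
Check: (v - proj_W(v)) · u_1 = 0  (should be 0).
Check: (v - proj_W(v)) · u_2 = 0  (should be 0).
Result: proj_W(v) = (-33/38, -33/38, 69/19, 9/19).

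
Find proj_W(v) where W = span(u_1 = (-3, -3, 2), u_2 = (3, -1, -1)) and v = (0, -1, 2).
proj_W(v) = (-105/178, -241/178, 52/89)

Set up U = [u_1 | ... | u_2] ∈ R^(3×2). The projector onto W = col(U) is P = U (U^T U)^(-1) U^T.
Compute U^T U =
  [22, -8]
  [-8, 11],
and U^T v = (7, -1).
Solve U^T U · c = U^T v for the coefficients: c = (69/178, 17/89). The projection is proj_W(v) = U c.
Check: (v - proj_W(v)) · u_1 = 0  (should be 0).
Check: (v - proj_W(v)) · u_2 = 0  (should be 0).
Result: proj_W(v) = (-105/178, -241/178, 52/89).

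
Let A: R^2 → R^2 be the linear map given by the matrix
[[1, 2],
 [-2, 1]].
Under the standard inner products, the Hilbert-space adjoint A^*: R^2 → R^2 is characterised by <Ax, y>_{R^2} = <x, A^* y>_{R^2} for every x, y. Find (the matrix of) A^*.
A^* = A^T =
[[1, -2],
 [2, 1]]

For real matrices with standard dot products, the defining identity <Ax, y> = <x, A^* y> gives (Ax)^T y = x^T (A^*) y, i.e. x^T A^T y = x^T (A^*) y. Since this holds for all x, y, we must have A^* = A^T. Therefore
A^* =
[[1, -2],
 [2, 1]].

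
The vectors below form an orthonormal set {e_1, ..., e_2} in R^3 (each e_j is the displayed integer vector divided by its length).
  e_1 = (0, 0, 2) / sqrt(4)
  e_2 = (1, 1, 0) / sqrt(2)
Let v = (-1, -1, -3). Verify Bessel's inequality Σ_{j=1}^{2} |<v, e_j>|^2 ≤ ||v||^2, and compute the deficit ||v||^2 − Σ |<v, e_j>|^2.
Σ |<v, e_j>|^2 = 11; ||v||^2 = 11; deficit = 0

Write each e_j = u_j / sqrt(<u_j, u_j>) where u_j is the displayed integer vector. Then <v, e_j> = <v, u_j> / sqrt(<u_j, u_j>), so |<v, e_j>|^2 = <v, u_j>^2 / <u_j, u_j>.
Coefficients: <v, e_1> = -6/sqrt(4), <v, e_2> = -2/sqrt(2).
Square and sum: Σ |<v, e_j>|^2 = 11.
Compute ||v||^2 = v·v = 11.
Deficit = 11 − 11 = 0 ≥ 0, confirming Bessel's inequality. (The deficit equals ||v − Σ <v,e_j> e_j||^2, the squared distance from v to span{e_j}.)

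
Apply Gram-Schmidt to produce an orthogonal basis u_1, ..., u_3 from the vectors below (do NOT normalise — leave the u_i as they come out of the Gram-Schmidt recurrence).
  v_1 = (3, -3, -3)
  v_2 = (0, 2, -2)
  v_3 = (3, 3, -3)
Orthogonal basis:
  u_1 = (3, -3, -3)
  u_2 = (0, 2, -2)
  u_3 = (2, 1, 1)

Apply the Gram-Schmidt recurrence
  u_1 = v_1
  u_i = v_i − Σ_{j<i} ((v_i · u_j) / (u_j · u_j)) · u_j.

Step by step this gives:
  u_1 = (3, -3, -3)
  u_2 = (0, 2, -2)
  u_3 = (2, 1, 1)

Orthogonality check:
  u_2 · u_1 = 0 (should be 0)
  u_3 · u_1 = 0 (should be 0)
  u_3 · u_2 = 0 (should be 0)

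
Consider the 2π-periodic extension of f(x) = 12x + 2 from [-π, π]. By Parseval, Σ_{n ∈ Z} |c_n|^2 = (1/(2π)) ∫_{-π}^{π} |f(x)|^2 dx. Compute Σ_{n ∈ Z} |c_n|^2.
Σ |c_n|^2 = 48π^2 + 4

Expand and integrate term by term over [-π, π]:
  ∫ (12x)^2 dx = 144·(2π^3/3); ∫ 2·12·(2)·x dx = 0 (odd integrand); ∫ 2^2 dx = 4·2π.
So (1/(2π)) ∫_{-π}^{π} (12x + 2)^2 dx = 144π^2/3 + 4 = 48π^2 + 4.
Parseval ⇒ Σ |c_n|^2 = 48π^2 + 4.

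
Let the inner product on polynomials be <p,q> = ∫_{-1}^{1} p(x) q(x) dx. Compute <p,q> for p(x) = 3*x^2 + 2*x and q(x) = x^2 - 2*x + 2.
<p,q> = 38/15

Expand the product: p(x)·q(x) = 3*x^4 - 4*x^3 + 2*x^2 + 4*x.
∫_{-1}^{1} of each monomial x^k gives [2/(k+1) if k even, 0 if k odd]. Integrating term-by-term (or equivalently evaluating the antiderivative F(x) = 3*x^5/5 - x^4 + 2*x^3/3 + 2*x^2 at the endpoints):
  F(1) − F(−1) = 34/15 − (-4/15) = 38/15.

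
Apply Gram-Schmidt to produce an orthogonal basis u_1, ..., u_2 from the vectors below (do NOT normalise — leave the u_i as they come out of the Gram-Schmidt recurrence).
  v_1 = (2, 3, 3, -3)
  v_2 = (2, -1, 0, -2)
Orthogonal basis:
  u_1 = (2, 3, 3, -3)
  u_2 = (48/31, -52/31, -21/31, -41/31)

Apply the Gram-Schmidt recurrence
  u_1 = v_1
  u_i = v_i − Σ_{j<i} ((v_i · u_j) / (u_j · u_j)) · u_j.

Step by step this gives:
  u_1 = (2, 3, 3, -3)
  u_2 = (48/31, -52/31, -21/31, -41/31)

Orthogonality check:
  u_2 · u_1 = 0 (should be 0)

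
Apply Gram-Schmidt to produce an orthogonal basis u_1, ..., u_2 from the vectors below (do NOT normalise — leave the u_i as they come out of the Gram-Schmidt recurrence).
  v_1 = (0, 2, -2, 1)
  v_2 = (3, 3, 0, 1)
Orthogonal basis:
  u_1 = (0, 2, -2, 1)
  u_2 = (3, 13/9, 14/9, 2/9)

Apply the Gram-Schmidt recurrence
  u_1 = v_1
  u_i = v_i − Σ_{j<i} ((v_i · u_j) / (u_j · u_j)) · u_j.

Step by step this gives:
  u_1 = (0, 2, -2, 1)
  u_2 = (3, 13/9, 14/9, 2/9)

Orthogonality check:
  u_2 · u_1 = 0 (should be 0)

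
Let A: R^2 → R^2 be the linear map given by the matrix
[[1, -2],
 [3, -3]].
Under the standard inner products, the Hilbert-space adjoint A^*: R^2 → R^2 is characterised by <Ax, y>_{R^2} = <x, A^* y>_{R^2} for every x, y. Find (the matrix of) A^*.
A^* = A^T =
[[1, 3],
 [-2, -3]]

For real matrices with standard dot products, the defining identity <Ax, y> = <x, A^* y> gives (Ax)^T y = x^T (A^*) y, i.e. x^T A^T y = x^T (A^*) y. Since this holds for all x, y, we must have A^* = A^T. Therefore
A^* =
[[1, 3],
 [-2, -3]].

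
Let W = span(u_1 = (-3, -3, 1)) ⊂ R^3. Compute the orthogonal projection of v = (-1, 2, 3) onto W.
proj_W(v) = (0, 0, 0)

Set up U = [u_1 | ... | u_1] ∈ R^(3×1). The projector onto W = col(U) is P = U (U^T U)^(-1) U^T.
Compute U^T U =
  [19],
and U^T v = (0).
Solve U^T U · c = U^T v for the coefficients: c = (0). The projection is proj_W(v) = U c.
Check: (v - proj_W(v)) · u_1 = 0  (should be 0).
Result: proj_W(v) = (0, 0, 0).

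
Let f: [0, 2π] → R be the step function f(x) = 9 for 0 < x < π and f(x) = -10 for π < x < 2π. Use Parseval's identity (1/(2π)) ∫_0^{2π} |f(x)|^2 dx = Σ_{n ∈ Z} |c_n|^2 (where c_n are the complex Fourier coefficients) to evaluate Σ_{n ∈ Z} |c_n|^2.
Σ |c_n|^2 = 181/2

Parseval equates the L^2 energy of f (normalised by 1/(2π)) with the ℓ^2 sum of its Fourier coefficients: (1/(2π)) ∫_0^{2π} |f|^2 = Σ |c_n|^2.
Compute the left side: (1/(2π)) [∫_0^π 9^2 dx + ∫_π^{2π} (-10)^2 dx] = (1/(2π)) · (81π + 100π) = (81 + 100)/2 = 181/2.
So Σ_{n ∈ Z} |c_n|^2 = 181/2.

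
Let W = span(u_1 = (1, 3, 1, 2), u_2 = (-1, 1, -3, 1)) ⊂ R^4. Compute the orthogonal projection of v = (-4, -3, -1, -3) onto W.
proj_W(v) = (-276/179, -688/179, -346/179, -447/179)

Set up U = [u_1 | ... | u_2] ∈ R^(4×2). The projector onto W = col(U) is P = U (U^T U)^(-1) U^T.
Compute U^T U =
  [15, 1]
  [1, 12],
and U^T v = (-20, 1).
Solve U^T U · c = U^T v for the coefficients: c = (-241/179, 35/179). The projection is proj_W(v) = U c.
Check: (v - proj_W(v)) · u_1 = 0  (should be 0).
Check: (v - proj_W(v)) · u_2 = 0  (should be 0).
Result: proj_W(v) = (-276/179, -688/179, -346/179, -447/179).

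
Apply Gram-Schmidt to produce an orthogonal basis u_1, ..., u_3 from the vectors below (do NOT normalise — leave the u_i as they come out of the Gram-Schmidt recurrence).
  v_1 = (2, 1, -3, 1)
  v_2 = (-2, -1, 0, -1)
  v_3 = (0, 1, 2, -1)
Orthogonal basis:
  u_1 = (2, 1, -3, 1)
  u_2 = (-6/5, -3/5, -6/5, -3/5)
  u_3 = (0, 1, 0, -1)

Apply the Gram-Schmidt recurrence
  u_1 = v_1
  u_i = v_i − Σ_{j<i} ((v_i · u_j) / (u_j · u_j)) · u_j.

Step by step this gives:
  u_1 = (2, 1, -3, 1)
  u_2 = (-6/5, -3/5, -6/5, -3/5)
  u_3 = (0, 1, 0, -1)

Orthogonality check:
  u_2 · u_1 = 0 (should be 0)
  u_3 · u_1 = 0 (should be 0)
  u_3 · u_2 = 0 (should be 0)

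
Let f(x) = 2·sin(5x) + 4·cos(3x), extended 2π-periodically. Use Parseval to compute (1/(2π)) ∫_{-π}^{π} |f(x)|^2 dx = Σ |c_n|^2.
Σ |c_n|^2 = 10

Expand |f|^2 and use orthogonality of {sin(nx), cos(mx)} on [-π, π]:
  ∫_{-π}^{π} sin(nx)^2 dx = π, ∫ cos(mx)^2 dx = π, and cross terms integrate to 0.
So ∫_{-π}^{π} f(x)^2 dx = 2^2 · π + 4^2 · π = (4 + 16)π.
Divide by 2π: (4 + 16)/2 = 10.
By Parseval, this equals Σ |c_n|^2.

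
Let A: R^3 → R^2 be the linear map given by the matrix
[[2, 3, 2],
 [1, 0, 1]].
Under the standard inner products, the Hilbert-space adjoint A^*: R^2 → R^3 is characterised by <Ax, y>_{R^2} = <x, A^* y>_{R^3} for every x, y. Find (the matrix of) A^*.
A^* = A^T =
[[2, 1],
 [3, 0],
 [2, 1]]

For real matrices with standard dot products, the defining identity <Ax, y> = <x, A^* y> gives (Ax)^T y = x^T (A^*) y, i.e. x^T A^T y = x^T (A^*) y. Since this holds for all x, y, we must have A^* = A^T. Therefore
A^* =
[[2, 1],
 [3, 0],
 [2, 1]].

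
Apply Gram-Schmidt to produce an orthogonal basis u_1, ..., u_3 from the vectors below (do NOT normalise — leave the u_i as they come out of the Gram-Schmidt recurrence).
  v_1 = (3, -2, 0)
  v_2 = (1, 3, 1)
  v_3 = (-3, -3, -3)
Orthogonal basis:
  u_1 = (3, -2, 0)
  u_2 = (22/13, 33/13, 1)
  u_3 = (18/67, 27/67, -99/67)

Apply the Gram-Schmidt recurrence
  u_1 = v_1
  u_i = v_i − Σ_{j<i} ((v_i · u_j) / (u_j · u_j)) · u_j.

Step by step this gives:
  u_1 = (3, -2, 0)
  u_2 = (22/13, 33/13, 1)
  u_3 = (18/67, 27/67, -99/67)

Orthogonality check:
  u_2 · u_1 = 0 (should be 0)
  u_3 · u_1 = 0 (should be 0)
  u_3 · u_2 = 0 (should be 0)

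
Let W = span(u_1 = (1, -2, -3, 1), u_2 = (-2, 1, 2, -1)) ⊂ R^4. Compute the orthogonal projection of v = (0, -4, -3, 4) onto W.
proj_W(v) = (14/29, -91/29, -126/29, 35/29)

Set up U = [u_1 | ... | u_2] ∈ R^(4×2). The projector onto W = col(U) is P = U (U^T U)^(-1) U^T.
Compute U^T U =
  [15, -11]
  [-11, 10],
and U^T v = (21, -14).
Solve U^T U · c = U^T v for the coefficients: c = (56/29, 21/29). The projection is proj_W(v) = U c.
Check: (v - proj_W(v)) · u_1 = 0  (should be 0).
Check: (v - proj_W(v)) · u_2 = 0  (should be 0).
Result: proj_W(v) = (14/29, -91/29, -126/29, 35/29).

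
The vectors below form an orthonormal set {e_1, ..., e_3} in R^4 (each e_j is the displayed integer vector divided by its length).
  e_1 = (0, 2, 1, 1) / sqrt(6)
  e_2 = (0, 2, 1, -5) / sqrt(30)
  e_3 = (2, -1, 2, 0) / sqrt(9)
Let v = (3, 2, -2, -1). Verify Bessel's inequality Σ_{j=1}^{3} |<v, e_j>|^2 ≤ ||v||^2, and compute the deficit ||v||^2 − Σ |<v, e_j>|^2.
Σ |<v, e_j>|^2 = 9/5; ||v||^2 = 18; deficit = 81/5

Write each e_j = u_j / sqrt(<u_j, u_j>) where u_j is the displayed integer vector. Then <v, e_j> = <v, u_j> / sqrt(<u_j, u_j>), so |<v, e_j>|^2 = <v, u_j>^2 / <u_j, u_j>.
Coefficients: <v, e_1> = 1/sqrt(6), <v, e_2> = 7/sqrt(30), <v, e_3> = 0/sqrt(9).
Square and sum: Σ |<v, e_j>|^2 = 9/5.
Compute ||v||^2 = v·v = 18.
Deficit = 18 − 9/5 = 81/5 ≥ 0, confirming Bessel's inequality. (The deficit equals ||v − Σ <v,e_j> e_j||^2, the squared distance from v to span{e_j}.)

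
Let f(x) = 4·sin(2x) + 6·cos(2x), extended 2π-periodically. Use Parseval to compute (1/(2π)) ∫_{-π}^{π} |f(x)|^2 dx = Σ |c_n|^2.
Σ |c_n|^2 = 26

Expand |f|^2 and use orthogonality of {sin(nx), cos(mx)} on [-π, π]:
  ∫_{-π}^{π} sin(nx)^2 dx = π, ∫ cos(mx)^2 dx = π, and cross terms integrate to 0.
So ∫_{-π}^{π} f(x)^2 dx = 4^2 · π + 6^2 · π = (16 + 36)π.
Divide by 2π: (16 + 36)/2 = 26.
By Parseval, this equals Σ |c_n|^2.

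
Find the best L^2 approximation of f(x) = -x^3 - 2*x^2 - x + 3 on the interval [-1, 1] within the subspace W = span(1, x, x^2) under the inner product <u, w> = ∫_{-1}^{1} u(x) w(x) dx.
g(x) = -2*x^2 - 8*x/5 + 3

The best approximation g ∈ W is the orthogonal projection of f onto W. Writing g = a_0 + a_1 x + a_2 x^2, the coefficients solve the normal equations G · a = b where
  G_{ij} = <φ_i, φ_j> and b_i = <f, φ_i>, with φ_0 = 1, φ_1 = x, φ_2 = x^2.
G =
  [2, 0, 2/3]
  [0, 2/3, 0]
  [2/3, 0, 2/5],
b = (14/3, -16/15, 6/5).
Solving gives a_0 = 3, a_1 = -8/5, a_2 = -2, so
  g(x) = -2*x^2 - 8*x/5 + 3.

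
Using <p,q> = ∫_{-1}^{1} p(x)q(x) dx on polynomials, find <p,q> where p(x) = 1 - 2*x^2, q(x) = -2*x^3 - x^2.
<p,q> = 2/15

Expand the product: p(x)·q(x) = 4*x^5 + 2*x^4 - 2*x^3 - x^2.
∫_{-1}^{1} of each monomial x^k gives [2/(k+1) if k even, 0 if k odd]. Integrating term-by-term (or equivalently evaluating the antiderivative F(x) = 2*x^6/3 + 2*x^5/5 - x^4/2 - x^3/3 at the endpoints):
  F(1) − F(−1) = 7/30 − (1/10) = 2/15.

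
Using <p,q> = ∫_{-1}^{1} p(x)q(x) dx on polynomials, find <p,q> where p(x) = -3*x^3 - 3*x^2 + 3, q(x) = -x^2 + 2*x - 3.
<p,q> = -76/5

Expand the product: p(x)·q(x) = 3*x^5 - 3*x^4 + 3*x^3 + 6*x^2 + 6*x - 9.
∫_{-1}^{1} of each monomial x^k gives [2/(k+1) if k even, 0 if k odd]. Integrating term-by-term (or equivalently evaluating the antiderivative F(x) = x^6/2 - 3*x^5/5 + 3*x^4/4 + 2*x^3 + 3*x^2 - 9*x at the endpoints):
  F(1) − F(−1) = -67/20 − (237/20) = -76/5.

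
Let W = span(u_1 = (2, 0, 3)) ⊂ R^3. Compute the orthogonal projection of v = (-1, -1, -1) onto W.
proj_W(v) = (-10/13, 0, -15/13)

Set up U = [u_1 | ... | u_1] ∈ R^(3×1). The projector onto W = col(U) is P = U (U^T U)^(-1) U^T.
Compute U^T U =
  [13],
and U^T v = (-5).
Solve U^T U · c = U^T v for the coefficients: c = (-5/13). The projection is proj_W(v) = U c.
Check: (v - proj_W(v)) · u_1 = 0  (should be 0).
Result: proj_W(v) = (-10/13, 0, -15/13).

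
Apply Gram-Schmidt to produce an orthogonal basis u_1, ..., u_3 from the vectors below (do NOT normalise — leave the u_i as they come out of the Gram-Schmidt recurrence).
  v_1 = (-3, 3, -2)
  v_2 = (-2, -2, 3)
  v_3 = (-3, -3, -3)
Orthogonal basis:
  u_1 = (-3, 3, -2)
  u_2 = (-31/11, -13/11, 27/11)
  u_3 = (-225/169, -45/13, -540/169)

Apply the Gram-Schmidt recurrence
  u_1 = v_1
  u_i = v_i − Σ_{j<i} ((v_i · u_j) / (u_j · u_j)) · u_j.

Step by step this gives:
  u_1 = (-3, 3, -2)
  u_2 = (-31/11, -13/11, 27/11)
  u_3 = (-225/169, -45/13, -540/169)

Orthogonality check:
  u_2 · u_1 = 0 (should be 0)
  u_3 · u_1 = 0 (should be 0)
  u_3 · u_2 = 0 (should be 0)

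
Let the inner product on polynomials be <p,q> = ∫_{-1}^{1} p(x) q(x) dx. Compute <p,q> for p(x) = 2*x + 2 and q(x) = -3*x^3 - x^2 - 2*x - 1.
<p,q> = -52/5

Expand the product: p(x)·q(x) = -6*x^4 - 8*x^3 - 6*x^2 - 6*x - 2.
∫_{-1}^{1} of each monomial x^k gives [2/(k+1) if k even, 0 if k odd]. Integrating term-by-term (or equivalently evaluating the antiderivative F(x) = -6*x^5/5 - 2*x^4 - 2*x^3 - 3*x^2 - 2*x at the endpoints):
  F(1) − F(−1) = -51/5 − (1/5) = -52/5.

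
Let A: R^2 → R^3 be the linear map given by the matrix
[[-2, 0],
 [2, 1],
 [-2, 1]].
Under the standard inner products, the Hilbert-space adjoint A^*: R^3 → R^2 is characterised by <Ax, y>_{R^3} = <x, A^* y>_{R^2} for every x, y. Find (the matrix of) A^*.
A^* = A^T =
[[-2, 2, -2],
 [0, 1, 1]]

For real matrices with standard dot products, the defining identity <Ax, y> = <x, A^* y> gives (Ax)^T y = x^T (A^*) y, i.e. x^T A^T y = x^T (A^*) y. Since this holds for all x, y, we must have A^* = A^T. Therefore
A^* =
[[-2, 2, -2],
 [0, 1, 1]].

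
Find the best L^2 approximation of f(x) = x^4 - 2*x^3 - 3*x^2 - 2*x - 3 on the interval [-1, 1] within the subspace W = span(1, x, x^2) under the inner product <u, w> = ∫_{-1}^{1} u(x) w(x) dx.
g(x) = -15*x^2/7 - 16*x/5 - 108/35

The best approximation g ∈ W is the orthogonal projection of f onto W. Writing g = a_0 + a_1 x + a_2 x^2, the coefficients solve the normal equations G · a = b where
  G_{ij} = <φ_i, φ_j> and b_i = <f, φ_i>, with φ_0 = 1, φ_1 = x, φ_2 = x^2.
G =
  [2, 0, 2/3]
  [0, 2/3, 0]
  [2/3, 0, 2/5],
b = (-38/5, -32/15, -102/35).
Solving gives a_0 = -108/35, a_1 = -16/5, a_2 = -15/7, so
  g(x) = -15*x^2/7 - 16*x/5 - 108/35.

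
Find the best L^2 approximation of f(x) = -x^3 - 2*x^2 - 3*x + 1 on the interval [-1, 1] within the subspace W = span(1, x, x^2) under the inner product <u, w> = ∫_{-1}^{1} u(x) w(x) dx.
g(x) = -2*x^2 - 18*x/5 + 1

The best approximation g ∈ W is the orthogonal projection of f onto W. Writing g = a_0 + a_1 x + a_2 x^2, the coefficients solve the normal equations G · a = b where
  G_{ij} = <φ_i, φ_j> and b_i = <f, φ_i>, with φ_0 = 1, φ_1 = x, φ_2 = x^2.
G =
  [2, 0, 2/3]
  [0, 2/3, 0]
  [2/3, 0, 2/5],
b = (2/3, -12/5, -2/15).
Solving gives a_0 = 1, a_1 = -18/5, a_2 = -2, so
  g(x) = -2*x^2 - 18*x/5 + 1.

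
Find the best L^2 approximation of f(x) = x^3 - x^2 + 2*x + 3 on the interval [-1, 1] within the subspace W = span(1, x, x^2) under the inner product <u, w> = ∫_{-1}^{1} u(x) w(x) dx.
g(x) = -x^2 + 13*x/5 + 3

The best approximation g ∈ W is the orthogonal projection of f onto W. Writing g = a_0 + a_1 x + a_2 x^2, the coefficients solve the normal equations G · a = b where
  G_{ij} = <φ_i, φ_j> and b_i = <f, φ_i>, with φ_0 = 1, φ_1 = x, φ_2 = x^2.
G =
  [2, 0, 2/3]
  [0, 2/3, 0]
  [2/3, 0, 2/5],
b = (16/3, 26/15, 8/5).
Solving gives a_0 = 3, a_1 = 13/5, a_2 = -1, so
  g(x) = -x^2 + 13*x/5 + 3.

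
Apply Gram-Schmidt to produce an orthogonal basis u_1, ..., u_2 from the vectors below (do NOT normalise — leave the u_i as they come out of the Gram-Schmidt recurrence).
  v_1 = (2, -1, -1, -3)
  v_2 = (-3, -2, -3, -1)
Orthogonal basis:
  u_1 = (2, -1, -1, -3)
  u_2 = (-49/15, -28/15, -43/15, -3/5)

Apply the Gram-Schmidt recurrence
  u_1 = v_1
  u_i = v_i − Σ_{j<i} ((v_i · u_j) / (u_j · u_j)) · u_j.

Step by step this gives:
  u_1 = (2, -1, -1, -3)
  u_2 = (-49/15, -28/15, -43/15, -3/5)

Orthogonality check:
  u_2 · u_1 = 0 (should be 0)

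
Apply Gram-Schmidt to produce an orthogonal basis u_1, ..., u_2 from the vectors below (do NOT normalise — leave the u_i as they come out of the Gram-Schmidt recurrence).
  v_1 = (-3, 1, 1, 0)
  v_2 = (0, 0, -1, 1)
Orthogonal basis:
  u_1 = (-3, 1, 1, 0)
  u_2 = (-3/11, 1/11, -10/11, 1)

Apply the Gram-Schmidt recurrence
  u_1 = v_1
  u_i = v_i − Σ_{j<i} ((v_i · u_j) / (u_j · u_j)) · u_j.

Step by step this gives:
  u_1 = (-3, 1, 1, 0)
  u_2 = (-3/11, 1/11, -10/11, 1)

Orthogonality check:
  u_2 · u_1 = 0 (should be 0)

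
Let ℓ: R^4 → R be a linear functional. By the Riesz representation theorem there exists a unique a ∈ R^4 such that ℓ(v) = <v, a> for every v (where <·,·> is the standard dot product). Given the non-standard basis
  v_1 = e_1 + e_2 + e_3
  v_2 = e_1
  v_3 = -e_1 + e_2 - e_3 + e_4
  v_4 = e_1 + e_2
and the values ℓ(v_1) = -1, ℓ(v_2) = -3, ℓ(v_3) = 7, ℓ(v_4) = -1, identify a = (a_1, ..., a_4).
a = (-3, 2, 0, 2)

Write a = (a_1, ..., a_4) in the standard basis. For each basis vector v_i, ℓ(v_i) = <v_i, a> is a linear equation in the a_j's. Collect the n equations into a matrix system V a = ℓ, where row i of V is v_i (expressed in the standard basis). Since V is invertible (lower-triangular with 1s on the diagonal, up to permutation), solve by back-substitution:
  V =
[[1, 1, 1, 0],
 [1, 0, 0, 0],
 [-1, 1, -1, 1],
 [1, 1, 0, 0]]
  V a = (-1, -3, 7, -1)
Solving gives a = (-3, 2, 0, 2).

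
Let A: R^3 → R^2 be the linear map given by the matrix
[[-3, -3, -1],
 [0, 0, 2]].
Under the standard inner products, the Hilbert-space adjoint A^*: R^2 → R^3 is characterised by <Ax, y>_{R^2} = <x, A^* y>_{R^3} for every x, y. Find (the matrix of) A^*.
A^* = A^T =
[[-3, 0],
 [-3, 0],
 [-1, 2]]

For real matrices with standard dot products, the defining identity <Ax, y> = <x, A^* y> gives (Ax)^T y = x^T (A^*) y, i.e. x^T A^T y = x^T (A^*) y. Since this holds for all x, y, we must have A^* = A^T. Therefore
A^* =
[[-3, 0],
 [-3, 0],
 [-1, 2]].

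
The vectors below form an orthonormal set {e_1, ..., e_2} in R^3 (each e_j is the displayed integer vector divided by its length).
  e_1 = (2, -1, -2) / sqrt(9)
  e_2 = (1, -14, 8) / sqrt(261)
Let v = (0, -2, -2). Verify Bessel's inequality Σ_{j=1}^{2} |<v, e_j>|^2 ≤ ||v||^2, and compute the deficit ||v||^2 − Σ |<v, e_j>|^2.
Σ |<v, e_j>|^2 = 132/29; ||v||^2 = 8; deficit = 100/29

Write each e_j = u_j / sqrt(<u_j, u_j>) where u_j is the displayed integer vector. Then <v, e_j> = <v, u_j> / sqrt(<u_j, u_j>), so |<v, e_j>|^2 = <v, u_j>^2 / <u_j, u_j>.
Coefficients: <v, e_1> = 6/sqrt(9), <v, e_2> = 12/sqrt(261).
Square and sum: Σ |<v, e_j>|^2 = 132/29.
Compute ||v||^2 = v·v = 8.
Deficit = 8 − 132/29 = 100/29 ≥ 0, confirming Bessel's inequality. (The deficit equals ||v − Σ <v,e_j> e_j||^2, the squared distance from v to span{e_j}.)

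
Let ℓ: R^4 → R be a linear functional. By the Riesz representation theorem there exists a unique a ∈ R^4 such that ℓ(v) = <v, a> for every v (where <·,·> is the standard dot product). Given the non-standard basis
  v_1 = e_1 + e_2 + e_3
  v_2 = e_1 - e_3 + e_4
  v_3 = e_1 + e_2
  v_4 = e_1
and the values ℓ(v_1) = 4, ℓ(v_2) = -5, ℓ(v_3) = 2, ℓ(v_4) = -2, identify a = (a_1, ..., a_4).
a = (-2, 4, 2, -1)

Write a = (a_1, ..., a_4) in the standard basis. For each basis vector v_i, ℓ(v_i) = <v_i, a> is a linear equation in the a_j's. Collect the n equations into a matrix system V a = ℓ, where row i of V is v_i (expressed in the standard basis). Since V is invertible (lower-triangular with 1s on the diagonal, up to permutation), solve by back-substitution:
  V =
[[1, 1, 1, 0],
 [1, 0, -1, 1],
 [1, 1, 0, 0],
 [1, 0, 0, 0]]
  V a = (4, -5, 2, -2)
Solving gives a = (-2, 4, 2, -1).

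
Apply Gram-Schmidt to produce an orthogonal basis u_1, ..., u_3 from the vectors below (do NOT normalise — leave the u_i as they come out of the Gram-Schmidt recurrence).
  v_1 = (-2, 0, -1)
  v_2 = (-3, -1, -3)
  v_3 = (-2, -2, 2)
Orthogonal basis:
  u_1 = (-2, 0, -1)
  u_2 = (3/5, -1, -6/5)
  u_3 = (-6/7, -18/7, 12/7)

Apply the Gram-Schmidt recurrence
  u_1 = v_1
  u_i = v_i − Σ_{j<i} ((v_i · u_j) / (u_j · u_j)) · u_j.

Step by step this gives:
  u_1 = (-2, 0, -1)
  u_2 = (3/5, -1, -6/5)
  u_3 = (-6/7, -18/7, 12/7)

Orthogonality check:
  u_2 · u_1 = 0 (should be 0)
  u_3 · u_1 = 0 (should be 0)
  u_3 · u_2 = 0 (should be 0)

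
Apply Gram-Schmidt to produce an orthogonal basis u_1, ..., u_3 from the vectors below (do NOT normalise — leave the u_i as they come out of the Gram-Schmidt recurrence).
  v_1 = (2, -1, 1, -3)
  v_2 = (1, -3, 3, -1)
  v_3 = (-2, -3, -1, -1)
Orthogonal basis:
  u_1 = (2, -1, 1, -3)
  u_2 = (-7/15, -34/15, 34/15, 6/5)
  u_3 = (-352/179, -380/179, -336/179, -220/179)

Apply the Gram-Schmidt recurrence
  u_1 = v_1
  u_i = v_i − Σ_{j<i} ((v_i · u_j) / (u_j · u_j)) · u_j.

Step by step this gives:
  u_1 = (2, -1, 1, -3)
  u_2 = (-7/15, -34/15, 34/15, 6/5)
  u_3 = (-352/179, -380/179, -336/179, -220/179)

Orthogonality check:
  u_2 · u_1 = 0 (should be 0)
  u_3 · u_1 = 0 (should be 0)
  u_3 · u_2 = 0 (should be 0)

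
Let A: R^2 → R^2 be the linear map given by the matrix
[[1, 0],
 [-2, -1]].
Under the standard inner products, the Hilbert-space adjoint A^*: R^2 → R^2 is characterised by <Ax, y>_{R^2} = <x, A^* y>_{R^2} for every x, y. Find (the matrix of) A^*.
A^* = A^T =
[[1, -2],
 [0, -1]]

For real matrices with standard dot products, the defining identity <Ax, y> = <x, A^* y> gives (Ax)^T y = x^T (A^*) y, i.e. x^T A^T y = x^T (A^*) y. Since this holds for all x, y, we must have A^* = A^T. Therefore
A^* =
[[1, -2],
 [0, -1]].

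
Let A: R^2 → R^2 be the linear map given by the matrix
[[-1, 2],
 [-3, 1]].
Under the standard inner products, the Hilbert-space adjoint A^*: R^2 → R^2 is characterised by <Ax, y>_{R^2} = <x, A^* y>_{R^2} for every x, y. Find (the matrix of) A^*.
A^* = A^T =
[[-1, -3],
 [2, 1]]

For real matrices with standard dot products, the defining identity <Ax, y> = <x, A^* y> gives (Ax)^T y = x^T (A^*) y, i.e. x^T A^T y = x^T (A^*) y. Since this holds for all x, y, we must have A^* = A^T. Therefore
A^* =
[[-1, -3],
 [2, 1]].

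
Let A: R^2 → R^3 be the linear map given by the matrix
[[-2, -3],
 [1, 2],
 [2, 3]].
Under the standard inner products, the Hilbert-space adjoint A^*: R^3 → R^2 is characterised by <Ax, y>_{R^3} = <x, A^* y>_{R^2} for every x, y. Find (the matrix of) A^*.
A^* = A^T =
[[-2, 1, 2],
 [-3, 2, 3]]

For real matrices with standard dot products, the defining identity <Ax, y> = <x, A^* y> gives (Ax)^T y = x^T (A^*) y, i.e. x^T A^T y = x^T (A^*) y. Since this holds for all x, y, we must have A^* = A^T. Therefore
A^* =
[[-2, 1, 2],
 [-3, 2, 3]].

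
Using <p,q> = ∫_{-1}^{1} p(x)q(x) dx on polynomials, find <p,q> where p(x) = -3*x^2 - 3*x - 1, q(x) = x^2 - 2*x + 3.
<p,q> = -148/15

Expand the product: p(x)·q(x) = -3*x^4 + 3*x^3 - 4*x^2 - 7*x - 3.
∫_{-1}^{1} of each monomial x^k gives [2/(k+1) if k even, 0 if k odd]. Integrating term-by-term (or equivalently evaluating the antiderivative F(x) = -3*x^5/5 + 3*x^4/4 - 4*x^3/3 - 7*x^2/2 - 3*x at the endpoints):
  F(1) − F(−1) = -461/60 − (131/60) = -148/15.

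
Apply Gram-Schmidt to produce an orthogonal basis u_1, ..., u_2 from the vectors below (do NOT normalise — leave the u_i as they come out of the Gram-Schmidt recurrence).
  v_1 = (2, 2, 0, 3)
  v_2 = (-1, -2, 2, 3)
Orthogonal basis:
  u_1 = (2, 2, 0, 3)
  u_2 = (-23/17, -40/17, 2, 42/17)

Apply the Gram-Schmidt recurrence
  u_1 = v_1
  u_i = v_i − Σ_{j<i} ((v_i · u_j) / (u_j · u_j)) · u_j.

Step by step this gives:
  u_1 = (2, 2, 0, 3)
  u_2 = (-23/17, -40/17, 2, 42/17)

Orthogonality check:
  u_2 · u_1 = 0 (should be 0)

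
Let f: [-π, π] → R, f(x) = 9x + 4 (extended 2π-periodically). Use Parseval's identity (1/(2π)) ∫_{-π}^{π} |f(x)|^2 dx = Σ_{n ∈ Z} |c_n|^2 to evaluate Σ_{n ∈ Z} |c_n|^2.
Σ |c_n|^2 = 27π^2 + 16

Expand and integrate term by term over [-π, π]:
  ∫ (9x)^2 dx = 81·(2π^3/3); ∫ 2·9·(4)·x dx = 0 (odd integrand); ∫ 4^2 dx = 16·2π.
So (1/(2π)) ∫_{-π}^{π} (9x + 4)^2 dx = 81π^2/3 + 16 = 27π^2 + 16.
Parseval ⇒ Σ |c_n|^2 = 27π^2 + 16.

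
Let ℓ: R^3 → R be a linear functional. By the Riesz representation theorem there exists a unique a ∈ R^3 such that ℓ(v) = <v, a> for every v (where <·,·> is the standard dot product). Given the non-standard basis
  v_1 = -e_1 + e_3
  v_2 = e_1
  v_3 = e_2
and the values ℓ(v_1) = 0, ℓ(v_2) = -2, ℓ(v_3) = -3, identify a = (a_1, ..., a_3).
a = (-2, -3, -2)

Write a = (a_1, ..., a_3) in the standard basis. For each basis vector v_i, ℓ(v_i) = <v_i, a> is a linear equation in the a_j's. Collect the n equations into a matrix system V a = ℓ, where row i of V is v_i (expressed in the standard basis). Since V is invertible (lower-triangular with 1s on the diagonal, up to permutation), solve by back-substitution:
  V =
[[-1, 0, 1],
 [1, 0, 0],
 [0, 1, 0]]
  V a = (0, -2, -3)
Solving gives a = (-2, -3, -2).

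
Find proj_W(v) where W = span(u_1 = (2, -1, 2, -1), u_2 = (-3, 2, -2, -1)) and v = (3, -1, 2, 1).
proj_W(v) = (158/59, -104/59, 108/59, 46/59)

Set up U = [u_1 | ... | u_2] ∈ R^(4×2). The projector onto W = col(U) is P = U (U^T U)^(-1) U^T.
Compute U^T U =
  [10, -11]
  [-11, 18],
and U^T v = (10, -16).
Solve U^T U · c = U^T v for the coefficients: c = (4/59, -50/59). The projection is proj_W(v) = U c.
Check: (v - proj_W(v)) · u_1 = 0  (should be 0).
Check: (v - proj_W(v)) · u_2 = 0  (should be 0).
Result: proj_W(v) = (158/59, -104/59, 108/59, 46/59).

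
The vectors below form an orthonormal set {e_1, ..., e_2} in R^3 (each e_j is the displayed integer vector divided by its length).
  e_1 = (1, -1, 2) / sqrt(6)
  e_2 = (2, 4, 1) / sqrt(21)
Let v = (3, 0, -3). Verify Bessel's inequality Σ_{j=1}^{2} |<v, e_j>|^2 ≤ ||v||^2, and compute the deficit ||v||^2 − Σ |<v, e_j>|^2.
Σ |<v, e_j>|^2 = 27/14; ||v||^2 = 18; deficit = 225/14

Write each e_j = u_j / sqrt(<u_j, u_j>) where u_j is the displayed integer vector. Then <v, e_j> = <v, u_j> / sqrt(<u_j, u_j>), so |<v, e_j>|^2 = <v, u_j>^2 / <u_j, u_j>.
Coefficients: <v, e_1> = -3/sqrt(6), <v, e_2> = 3/sqrt(21).
Square and sum: Σ |<v, e_j>|^2 = 27/14.
Compute ||v||^2 = v·v = 18.
Deficit = 18 − 27/14 = 225/14 ≥ 0, confirming Bessel's inequality. (The deficit equals ||v − Σ <v,e_j> e_j||^2, the squared distance from v to span{e_j}.)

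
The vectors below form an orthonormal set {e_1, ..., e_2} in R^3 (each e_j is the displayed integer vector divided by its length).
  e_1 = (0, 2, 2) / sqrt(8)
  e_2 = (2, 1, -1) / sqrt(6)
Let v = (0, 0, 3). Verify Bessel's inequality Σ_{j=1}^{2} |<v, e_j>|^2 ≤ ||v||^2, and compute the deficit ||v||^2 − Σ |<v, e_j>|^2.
Σ |<v, e_j>|^2 = 6; ||v||^2 = 9; deficit = 3

Write each e_j = u_j / sqrt(<u_j, u_j>) where u_j is the displayed integer vector. Then <v, e_j> = <v, u_j> / sqrt(<u_j, u_j>), so |<v, e_j>|^2 = <v, u_j>^2 / <u_j, u_j>.
Coefficients: <v, e_1> = 6/sqrt(8), <v, e_2> = -3/sqrt(6).
Square and sum: Σ |<v, e_j>|^2 = 6.
Compute ||v||^2 = v·v = 9.
Deficit = 9 − 6 = 3 ≥ 0, confirming Bessel's inequality. (The deficit equals ||v − Σ <v,e_j> e_j||^2, the squared distance from v to span{e_j}.)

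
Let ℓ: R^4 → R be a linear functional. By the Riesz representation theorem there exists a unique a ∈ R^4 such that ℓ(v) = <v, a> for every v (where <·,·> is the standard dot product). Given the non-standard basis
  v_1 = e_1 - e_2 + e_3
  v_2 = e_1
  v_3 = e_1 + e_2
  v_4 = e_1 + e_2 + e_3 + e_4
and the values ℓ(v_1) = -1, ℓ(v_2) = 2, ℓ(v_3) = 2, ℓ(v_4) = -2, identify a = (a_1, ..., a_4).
a = (2, 0, -3, -1)

Write a = (a_1, ..., a_4) in the standard basis. For each basis vector v_i, ℓ(v_i) = <v_i, a> is a linear equation in the a_j's. Collect the n equations into a matrix system V a = ℓ, where row i of V is v_i (expressed in the standard basis). Since V is invertible (lower-triangular with 1s on the diagonal, up to permutation), solve by back-substitution:
  V =
[[1, -1, 1, 0],
 [1, 0, 0, 0],
 [1, 1, 0, 0],
 [1, 1, 1, 1]]
  V a = (-1, 2, 2, -2)
Solving gives a = (2, 0, -3, -1).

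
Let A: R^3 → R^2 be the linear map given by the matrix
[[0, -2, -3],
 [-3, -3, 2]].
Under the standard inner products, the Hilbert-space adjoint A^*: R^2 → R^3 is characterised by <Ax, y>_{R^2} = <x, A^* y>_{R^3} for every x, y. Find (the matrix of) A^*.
A^* = A^T =
[[0, -3],
 [-2, -3],
 [-3, 2]]

For real matrices with standard dot products, the defining identity <Ax, y> = <x, A^* y> gives (Ax)^T y = x^T (A^*) y, i.e. x^T A^T y = x^T (A^*) y. Since this holds for all x, y, we must have A^* = A^T. Therefore
A^* =
[[0, -3],
 [-2, -3],
 [-3, 2]].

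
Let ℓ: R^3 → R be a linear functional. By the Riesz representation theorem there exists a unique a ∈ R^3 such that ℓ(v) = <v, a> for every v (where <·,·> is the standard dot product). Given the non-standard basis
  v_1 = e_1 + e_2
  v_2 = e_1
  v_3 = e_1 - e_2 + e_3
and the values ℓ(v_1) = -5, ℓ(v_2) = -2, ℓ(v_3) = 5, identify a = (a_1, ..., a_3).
a = (-2, -3, 4)

Write a = (a_1, ..., a_3) in the standard basis. For each basis vector v_i, ℓ(v_i) = <v_i, a> is a linear equation in the a_j's. Collect the n equations into a matrix system V a = ℓ, where row i of V is v_i (expressed in the standard basis). Since V is invertible (lower-triangular with 1s on the diagonal, up to permutation), solve by back-substitution:
  V =
[[1, 1, 0],
 [1, 0, 0],
 [1, -1, 1]]
  V a = (-5, -2, 5)
Solving gives a = (-2, -3, 4).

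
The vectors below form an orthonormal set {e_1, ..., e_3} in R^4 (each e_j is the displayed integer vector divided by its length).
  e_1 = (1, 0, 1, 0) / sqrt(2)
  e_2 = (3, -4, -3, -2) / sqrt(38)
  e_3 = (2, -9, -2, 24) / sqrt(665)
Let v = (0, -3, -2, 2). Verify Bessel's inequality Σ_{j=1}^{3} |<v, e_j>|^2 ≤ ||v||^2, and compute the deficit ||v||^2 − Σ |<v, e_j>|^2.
Σ |<v, e_j>|^2 = 579/35; ||v||^2 = 17; deficit = 16/35

Write each e_j = u_j / sqrt(<u_j, u_j>) where u_j is the displayed integer vector. Then <v, e_j> = <v, u_j> / sqrt(<u_j, u_j>), so |<v, e_j>|^2 = <v, u_j>^2 / <u_j, u_j>.
Coefficients: <v, e_1> = -2/sqrt(2), <v, e_2> = 14/sqrt(38), <v, e_3> = 79/sqrt(665).
Square and sum: Σ |<v, e_j>|^2 = 579/35.
Compute ||v||^2 = v·v = 17.
Deficit = 17 − 579/35 = 16/35 ≥ 0, confirming Bessel's inequality. (The deficit equals ||v − Σ <v,e_j> e_j||^2, the squared distance from v to span{e_j}.)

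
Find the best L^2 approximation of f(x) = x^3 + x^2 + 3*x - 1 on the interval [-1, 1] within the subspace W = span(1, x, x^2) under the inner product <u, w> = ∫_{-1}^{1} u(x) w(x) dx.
g(x) = x^2 + 18*x/5 - 1

The best approximation g ∈ W is the orthogonal projection of f onto W. Writing g = a_0 + a_1 x + a_2 x^2, the coefficients solve the normal equations G · a = b where
  G_{ij} = <φ_i, φ_j> and b_i = <f, φ_i>, with φ_0 = 1, φ_1 = x, φ_2 = x^2.
G =
  [2, 0, 2/3]
  [0, 2/3, 0]
  [2/3, 0, 2/5],
b = (-4/3, 12/5, -4/15).
Solving gives a_0 = -1, a_1 = 18/5, a_2 = 1, so
  g(x) = x^2 + 18*x/5 - 1.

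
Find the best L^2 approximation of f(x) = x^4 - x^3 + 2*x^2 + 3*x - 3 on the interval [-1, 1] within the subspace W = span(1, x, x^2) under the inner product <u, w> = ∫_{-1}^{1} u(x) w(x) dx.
g(x) = 20*x^2/7 + 12*x/5 - 108/35

The best approximation g ∈ W is the orthogonal projection of f onto W. Writing g = a_0 + a_1 x + a_2 x^2, the coefficients solve the normal equations G · a = b where
  G_{ij} = <φ_i, φ_j> and b_i = <f, φ_i>, with φ_0 = 1, φ_1 = x, φ_2 = x^2.
G =
  [2, 0, 2/3]
  [0, 2/3, 0]
  [2/3, 0, 2/5],
b = (-64/15, 8/5, -32/35).
Solving gives a_0 = -108/35, a_1 = 12/5, a_2 = 20/7, so
  g(x) = 20*x^2/7 + 12*x/5 - 108/35.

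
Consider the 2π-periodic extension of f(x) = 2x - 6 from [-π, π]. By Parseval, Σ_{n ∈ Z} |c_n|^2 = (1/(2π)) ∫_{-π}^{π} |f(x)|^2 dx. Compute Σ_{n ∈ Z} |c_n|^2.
Σ |c_n|^2 = 4π^2/3 + 36

Expand and integrate term by term over [-π, π]:
  ∫ (2x)^2 dx = 4·(2π^3/3); ∫ 2·2·(-6)·x dx = 0 (odd integrand); ∫ (-6)^2 dx = 36·2π.
So (1/(2π)) ∫_{-π}^{π} (2x - 6)^2 dx = 4π^2/3 + 36 = 4π^2/3 + 36.
Parseval ⇒ Σ |c_n|^2 = 4π^2/3 + 36.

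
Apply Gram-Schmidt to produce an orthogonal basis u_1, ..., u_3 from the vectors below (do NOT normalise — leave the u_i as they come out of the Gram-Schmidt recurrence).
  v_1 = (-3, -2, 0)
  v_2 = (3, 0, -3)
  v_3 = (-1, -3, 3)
Orthogonal basis:
  u_1 = (-3, -2, 0)
  u_2 = (12/13, -18/13, -3)
  u_3 = (26/17, -39/17, 26/17)

Apply the Gram-Schmidt recurrence
  u_1 = v_1
  u_i = v_i − Σ_{j<i} ((v_i · u_j) / (u_j · u_j)) · u_j.

Step by step this gives:
  u_1 = (-3, -2, 0)
  u_2 = (12/13, -18/13, -3)
  u_3 = (26/17, -39/17, 26/17)

Orthogonality check:
  u_2 · u_1 = 0 (should be 0)
  u_3 · u_1 = 0 (should be 0)
  u_3 · u_2 = 0 (should be 0)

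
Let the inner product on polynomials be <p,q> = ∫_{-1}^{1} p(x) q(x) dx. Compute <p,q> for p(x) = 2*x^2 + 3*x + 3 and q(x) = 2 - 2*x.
<p,q> = 32/3

Expand the product: p(x)·q(x) = -4*x^3 - 2*x^2 + 6.
∫_{-1}^{1} of each monomial x^k gives [2/(k+1) if k even, 0 if k odd]. Integrating term-by-term (or equivalently evaluating the antiderivative F(x) = -x^4 - 2*x^3/3 + 6*x at the endpoints):
  F(1) − F(−1) = 13/3 − (-19/3) = 32/3.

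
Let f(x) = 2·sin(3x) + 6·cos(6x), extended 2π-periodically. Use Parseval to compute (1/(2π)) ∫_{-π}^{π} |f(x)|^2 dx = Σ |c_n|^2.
Σ |c_n|^2 = 20

Expand |f|^2 and use orthogonality of {sin(nx), cos(mx)} on [-π, π]:
  ∫_{-π}^{π} sin(nx)^2 dx = π, ∫ cos(mx)^2 dx = π, and cross terms integrate to 0.
So ∫_{-π}^{π} f(x)^2 dx = 2^2 · π + 6^2 · π = (4 + 36)π.
Divide by 2π: (4 + 36)/2 = 20.
By Parseval, this equals Σ |c_n|^2.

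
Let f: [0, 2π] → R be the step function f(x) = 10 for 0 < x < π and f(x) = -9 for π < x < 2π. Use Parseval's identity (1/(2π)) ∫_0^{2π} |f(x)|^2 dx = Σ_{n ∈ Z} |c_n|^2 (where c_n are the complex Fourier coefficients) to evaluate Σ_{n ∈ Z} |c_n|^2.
Σ |c_n|^2 = 181/2

Parseval equates the L^2 energy of f (normalised by 1/(2π)) with the ℓ^2 sum of its Fourier coefficients: (1/(2π)) ∫_0^{2π} |f|^2 = Σ |c_n|^2.
Compute the left side: (1/(2π)) [∫_0^π 10^2 dx + ∫_π^{2π} (-9)^2 dx] = (1/(2π)) · (100π + 81π) = (100 + 81)/2 = 181/2.
So Σ_{n ∈ Z} |c_n|^2 = 181/2.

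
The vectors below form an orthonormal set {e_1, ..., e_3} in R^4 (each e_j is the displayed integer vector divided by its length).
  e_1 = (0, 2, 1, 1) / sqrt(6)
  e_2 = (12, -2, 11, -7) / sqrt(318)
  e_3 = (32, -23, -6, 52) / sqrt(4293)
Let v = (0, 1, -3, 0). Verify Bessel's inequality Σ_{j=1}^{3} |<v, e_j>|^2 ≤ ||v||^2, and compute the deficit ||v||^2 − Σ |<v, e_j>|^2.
Σ |<v, e_j>|^2 = 326/81; ||v||^2 = 10; deficit = 484/81

Write each e_j = u_j / sqrt(<u_j, u_j>) where u_j is the displayed integer vector. Then <v, e_j> = <v, u_j> / sqrt(<u_j, u_j>), so |<v, e_j>|^2 = <v, u_j>^2 / <u_j, u_j>.
Coefficients: <v, e_1> = -1/sqrt(6), <v, e_2> = -35/sqrt(318), <v, e_3> = -5/sqrt(4293).
Square and sum: Σ |<v, e_j>|^2 = 326/81.
Compute ||v||^2 = v·v = 10.
Deficit = 10 − 326/81 = 484/81 ≥ 0, confirming Bessel's inequality. (The deficit equals ||v − Σ <v,e_j> e_j||^2, the squared distance from v to span{e_j}.)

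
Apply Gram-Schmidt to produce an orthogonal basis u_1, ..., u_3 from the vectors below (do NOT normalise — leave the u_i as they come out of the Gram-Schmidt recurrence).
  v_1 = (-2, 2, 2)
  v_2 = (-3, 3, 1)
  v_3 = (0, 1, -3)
Orthogonal basis:
  u_1 = (-2, 2, 2)
  u_2 = (-2/3, 2/3, -4/3)
  u_3 = (1/2, 1/2, 0)

Apply the Gram-Schmidt recurrence
  u_1 = v_1
  u_i = v_i − Σ_{j<i} ((v_i · u_j) / (u_j · u_j)) · u_j.

Step by step this gives:
  u_1 = (-2, 2, 2)
  u_2 = (-2/3, 2/3, -4/3)
  u_3 = (1/2, 1/2, 0)

Orthogonality check:
  u_2 · u_1 = 0 (should be 0)
  u_3 · u_1 = 0 (should be 0)
  u_3 · u_2 = 0 (should be 0)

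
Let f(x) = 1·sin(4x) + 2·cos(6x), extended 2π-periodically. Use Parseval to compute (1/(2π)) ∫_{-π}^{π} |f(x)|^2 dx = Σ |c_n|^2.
Σ |c_n|^2 = 5/2

Expand |f|^2 and use orthogonality of {sin(nx), cos(mx)} on [-π, π]:
  ∫_{-π}^{π} sin(nx)^2 dx = π, ∫ cos(mx)^2 dx = π, and cross terms integrate to 0.
So ∫_{-π}^{π} f(x)^2 dx = 1^2 · π + 2^2 · π = (1 + 4)π.
Divide by 2π: (1 + 4)/2 = 5/2.
By Parseval, this equals Σ |c_n|^2.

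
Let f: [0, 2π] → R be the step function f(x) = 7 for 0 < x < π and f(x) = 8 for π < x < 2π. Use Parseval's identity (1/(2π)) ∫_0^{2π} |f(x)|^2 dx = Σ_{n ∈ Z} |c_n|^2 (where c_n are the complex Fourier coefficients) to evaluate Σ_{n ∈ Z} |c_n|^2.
Σ |c_n|^2 = 113/2

Parseval equates the L^2 energy of f (normalised by 1/(2π)) with the ℓ^2 sum of its Fourier coefficients: (1/(2π)) ∫_0^{2π} |f|^2 = Σ |c_n|^2.
Compute the left side: (1/(2π)) [∫_0^π 7^2 dx + ∫_π^{2π} 8^2 dx] = (1/(2π)) · (49π + 64π) = (49 + 64)/2 = 113/2.
So Σ_{n ∈ Z} |c_n|^2 = 113/2.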